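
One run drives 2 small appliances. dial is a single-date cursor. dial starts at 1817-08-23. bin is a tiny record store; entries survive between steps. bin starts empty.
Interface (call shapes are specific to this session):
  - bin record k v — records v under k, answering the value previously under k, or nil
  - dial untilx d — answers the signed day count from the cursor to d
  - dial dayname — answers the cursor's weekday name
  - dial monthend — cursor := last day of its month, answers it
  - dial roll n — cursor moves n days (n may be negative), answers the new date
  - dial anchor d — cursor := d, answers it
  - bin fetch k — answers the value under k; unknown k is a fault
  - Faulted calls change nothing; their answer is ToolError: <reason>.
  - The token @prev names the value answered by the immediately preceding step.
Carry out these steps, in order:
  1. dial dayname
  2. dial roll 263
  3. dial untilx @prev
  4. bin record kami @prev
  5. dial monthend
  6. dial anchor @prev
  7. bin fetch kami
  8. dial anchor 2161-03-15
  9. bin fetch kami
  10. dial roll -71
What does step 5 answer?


Answer: 1818-05-31

Derivation:
I call dial dayname(), yielding Saturday.
Using dial roll using n=263: 1818-05-13.
Using dial untilx using d=@prev: 0.
Now I run bin record using k=kami, v=@prev, giving nil.
Invoking dial monthend, and observe 1818-05-31.
Invoking dial anchor using d=@prev: 1818-05-31.
Calling bin fetch using k=kami, — result: 0.
Now I run dial anchor using d=2161-03-15, and see 2161-03-15.
Using bin fetch using k=kami, giving 0.
Using dial roll using n=-71, → 2161-01-03.


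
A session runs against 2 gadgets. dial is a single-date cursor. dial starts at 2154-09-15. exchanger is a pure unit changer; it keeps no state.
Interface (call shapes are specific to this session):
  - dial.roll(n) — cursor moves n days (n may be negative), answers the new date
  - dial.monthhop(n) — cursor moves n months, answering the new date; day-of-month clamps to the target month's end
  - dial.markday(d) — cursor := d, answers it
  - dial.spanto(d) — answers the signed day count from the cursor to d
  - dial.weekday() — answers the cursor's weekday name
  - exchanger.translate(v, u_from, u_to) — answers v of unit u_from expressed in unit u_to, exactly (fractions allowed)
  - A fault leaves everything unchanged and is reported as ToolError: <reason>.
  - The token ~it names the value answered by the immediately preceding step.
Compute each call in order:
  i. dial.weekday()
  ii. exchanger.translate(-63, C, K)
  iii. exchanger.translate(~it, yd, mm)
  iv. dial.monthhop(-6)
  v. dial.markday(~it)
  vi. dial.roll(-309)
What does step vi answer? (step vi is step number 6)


==> dial.weekday()
<== Sunday
==> exchanger.translate(-63, C, K)
<== 4203/20
==> exchanger.translate(~it, yd, mm)
<== 4804029/25
==> dial.monthhop(-6)
<== 2154-03-15
==> dial.markday(~it)
<== 2154-03-15
==> dial.roll(-309)
<== 2153-05-10

Answer: 2153-05-10


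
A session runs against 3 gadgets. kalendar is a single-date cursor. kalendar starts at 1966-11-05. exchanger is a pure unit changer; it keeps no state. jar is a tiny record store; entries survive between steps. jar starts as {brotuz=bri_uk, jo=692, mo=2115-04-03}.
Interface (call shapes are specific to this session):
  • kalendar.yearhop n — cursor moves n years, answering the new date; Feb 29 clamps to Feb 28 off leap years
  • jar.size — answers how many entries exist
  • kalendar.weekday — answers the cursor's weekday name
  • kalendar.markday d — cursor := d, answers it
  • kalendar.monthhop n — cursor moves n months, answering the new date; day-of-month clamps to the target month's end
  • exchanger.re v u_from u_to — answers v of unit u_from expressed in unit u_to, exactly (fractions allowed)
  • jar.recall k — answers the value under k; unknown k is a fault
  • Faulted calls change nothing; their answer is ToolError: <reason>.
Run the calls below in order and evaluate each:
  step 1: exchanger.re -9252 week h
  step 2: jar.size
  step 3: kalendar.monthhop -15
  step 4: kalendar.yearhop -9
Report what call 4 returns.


;; 1. exchanger.re(v→-9252, u_from→week, u_to→h) ~> -1554336
;; 2. jar.size() ~> 3
;; 3. kalendar.monthhop(n→-15) ~> 1965-08-05
;; 4. kalendar.yearhop(n→-9) ~> 1956-08-05

Answer: 1956-08-05


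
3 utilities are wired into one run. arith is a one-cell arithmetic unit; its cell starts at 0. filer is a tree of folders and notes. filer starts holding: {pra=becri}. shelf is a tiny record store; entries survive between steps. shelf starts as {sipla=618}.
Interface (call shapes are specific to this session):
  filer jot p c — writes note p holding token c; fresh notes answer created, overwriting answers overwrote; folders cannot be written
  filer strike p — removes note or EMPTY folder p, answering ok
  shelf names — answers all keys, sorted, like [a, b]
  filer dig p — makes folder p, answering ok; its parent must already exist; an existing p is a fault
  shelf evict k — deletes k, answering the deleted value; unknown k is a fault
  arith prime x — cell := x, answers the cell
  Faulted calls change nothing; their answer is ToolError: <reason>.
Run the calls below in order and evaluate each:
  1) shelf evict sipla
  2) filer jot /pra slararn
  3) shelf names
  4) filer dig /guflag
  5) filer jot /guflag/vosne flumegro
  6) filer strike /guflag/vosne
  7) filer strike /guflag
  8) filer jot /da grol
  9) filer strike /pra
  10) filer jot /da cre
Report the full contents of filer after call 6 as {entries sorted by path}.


Do: shelf evict[sipla]
See: 618
Do: filer jot[/pra; slararn]
See: overwrote
Do: shelf names[]
See: []
Do: filer dig[/guflag]
See: ok
Do: filer jot[/guflag/vosne; flumegro]
See: created
Do: filer strike[/guflag/vosne]
See: ok
Do: filer strike[/guflag]
See: ok
Do: filer jot[/da; grol]
See: created
Do: filer strike[/pra]
See: ok
Do: filer jot[/da; cre]
See: overwrote

Answer: {guflag/, pra=slararn}


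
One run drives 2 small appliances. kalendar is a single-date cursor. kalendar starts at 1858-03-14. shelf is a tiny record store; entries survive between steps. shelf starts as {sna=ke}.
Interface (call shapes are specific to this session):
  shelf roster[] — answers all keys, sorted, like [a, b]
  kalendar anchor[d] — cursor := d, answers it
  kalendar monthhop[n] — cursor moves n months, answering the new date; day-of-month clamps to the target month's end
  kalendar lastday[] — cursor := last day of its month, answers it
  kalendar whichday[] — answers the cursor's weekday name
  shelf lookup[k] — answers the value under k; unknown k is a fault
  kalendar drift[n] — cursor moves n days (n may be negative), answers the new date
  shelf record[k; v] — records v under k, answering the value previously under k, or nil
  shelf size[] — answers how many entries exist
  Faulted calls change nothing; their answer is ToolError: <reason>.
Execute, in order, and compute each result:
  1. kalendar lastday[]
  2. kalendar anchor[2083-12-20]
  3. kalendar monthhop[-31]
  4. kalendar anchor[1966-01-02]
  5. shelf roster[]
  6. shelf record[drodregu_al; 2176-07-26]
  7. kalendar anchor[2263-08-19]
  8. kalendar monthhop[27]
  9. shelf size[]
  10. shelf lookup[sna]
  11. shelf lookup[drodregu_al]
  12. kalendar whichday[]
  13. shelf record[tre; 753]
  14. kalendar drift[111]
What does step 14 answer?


Invoking kalendar lastday, — result: 1858-03-31.
I invoke kalendar anchor using d→2083-12-20, giving 2083-12-20.
I call kalendar monthhop using n→-31, and get 2081-05-20.
I try kalendar anchor using d→1966-01-02, and see 1966-01-02.
Invoking shelf roster, yielding [sna].
Calling shelf record using k→drodregu_al, v→2176-07-26, yielding nil.
I use kalendar anchor using d→2263-08-19, giving 2263-08-19.
I try kalendar monthhop using n→27, → 2265-11-19.
I invoke shelf size(): 2.
I use shelf lookup using k→sna, and see ke.
I try shelf lookup using k→drodregu_al: 2176-07-26.
I invoke kalendar whichday, giving Sunday.
I try shelf record using k→tre, v→753, yielding nil.
I call kalendar drift using n→111, which returns 2266-03-10.

Answer: 2266-03-10


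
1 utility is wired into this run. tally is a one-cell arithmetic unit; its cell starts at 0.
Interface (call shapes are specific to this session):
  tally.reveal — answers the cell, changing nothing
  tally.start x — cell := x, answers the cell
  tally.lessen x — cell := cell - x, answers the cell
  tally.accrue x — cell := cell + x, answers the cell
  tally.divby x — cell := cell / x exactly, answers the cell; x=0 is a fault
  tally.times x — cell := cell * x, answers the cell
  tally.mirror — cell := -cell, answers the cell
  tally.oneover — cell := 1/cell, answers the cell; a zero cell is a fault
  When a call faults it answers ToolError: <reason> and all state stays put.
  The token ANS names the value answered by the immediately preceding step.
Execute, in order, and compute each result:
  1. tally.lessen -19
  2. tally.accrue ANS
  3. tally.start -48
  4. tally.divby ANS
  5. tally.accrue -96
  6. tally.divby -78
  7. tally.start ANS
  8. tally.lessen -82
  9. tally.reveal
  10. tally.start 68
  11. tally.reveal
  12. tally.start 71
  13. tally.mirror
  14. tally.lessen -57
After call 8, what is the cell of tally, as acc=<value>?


-> lessen(-19)
<- 19
-> accrue(ANS)
<- 38
-> start(-48)
<- -48
-> divby(ANS)
<- 1
-> accrue(-96)
<- -95
-> divby(-78)
<- 95/78
-> start(ANS)
<- 95/78
-> lessen(-82)
<- 6491/78
-> reveal()
<- 6491/78
-> start(68)
<- 68
-> reveal()
<- 68
-> start(71)
<- 71
-> mirror()
<- -71
-> lessen(-57)
<- -14

Answer: acc=6491/78


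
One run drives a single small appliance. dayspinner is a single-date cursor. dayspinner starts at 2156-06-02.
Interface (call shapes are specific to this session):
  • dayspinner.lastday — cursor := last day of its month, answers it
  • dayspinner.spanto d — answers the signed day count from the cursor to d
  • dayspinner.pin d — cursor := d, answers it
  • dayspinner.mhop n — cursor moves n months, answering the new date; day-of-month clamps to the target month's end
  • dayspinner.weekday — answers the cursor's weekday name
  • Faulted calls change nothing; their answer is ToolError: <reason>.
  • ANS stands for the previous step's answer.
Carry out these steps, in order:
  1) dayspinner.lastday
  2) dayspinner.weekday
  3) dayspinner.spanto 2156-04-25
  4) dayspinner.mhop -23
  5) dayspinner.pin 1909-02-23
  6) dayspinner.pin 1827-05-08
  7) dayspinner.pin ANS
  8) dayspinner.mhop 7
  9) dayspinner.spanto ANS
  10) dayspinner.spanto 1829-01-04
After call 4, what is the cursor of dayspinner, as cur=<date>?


Answer: cur=2154-07-30

Derivation:
→ dayspinner.lastday()
← 2156-06-30
→ dayspinner.weekday()
← Wednesday
→ dayspinner.spanto(d→2156-04-25)
← -66
→ dayspinner.mhop(n→-23)
← 2154-07-30
→ dayspinner.pin(d→1909-02-23)
← 1909-02-23
→ dayspinner.pin(d→1827-05-08)
← 1827-05-08
→ dayspinner.pin(d→ANS)
← 1827-05-08
→ dayspinner.mhop(n→7)
← 1827-12-08
→ dayspinner.spanto(d→ANS)
← 0
→ dayspinner.spanto(d→1829-01-04)
← 393


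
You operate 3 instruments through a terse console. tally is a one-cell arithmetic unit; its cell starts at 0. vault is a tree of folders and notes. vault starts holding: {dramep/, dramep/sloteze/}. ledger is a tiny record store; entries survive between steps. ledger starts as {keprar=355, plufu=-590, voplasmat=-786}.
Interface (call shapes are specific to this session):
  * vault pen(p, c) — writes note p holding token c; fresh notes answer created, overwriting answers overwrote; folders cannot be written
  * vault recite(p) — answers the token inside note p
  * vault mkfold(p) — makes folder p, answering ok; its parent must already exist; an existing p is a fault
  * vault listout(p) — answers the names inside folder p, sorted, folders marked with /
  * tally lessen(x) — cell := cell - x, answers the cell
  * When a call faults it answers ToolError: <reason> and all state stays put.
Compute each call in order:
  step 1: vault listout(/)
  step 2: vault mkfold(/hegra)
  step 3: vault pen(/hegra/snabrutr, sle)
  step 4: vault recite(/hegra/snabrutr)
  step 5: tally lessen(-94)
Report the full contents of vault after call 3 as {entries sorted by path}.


Answer: {dramep/, dramep/sloteze/, hegra/, hegra/snabrutr=sle}

Derivation:
// vault listout(p: /) : [dramep/]
// vault mkfold(p: /hegra) : ok
// vault pen(p: /hegra/snabrutr, c: sle) : created
// vault recite(p: /hegra/snabrutr) : sle
// tally lessen(x: -94) : 94


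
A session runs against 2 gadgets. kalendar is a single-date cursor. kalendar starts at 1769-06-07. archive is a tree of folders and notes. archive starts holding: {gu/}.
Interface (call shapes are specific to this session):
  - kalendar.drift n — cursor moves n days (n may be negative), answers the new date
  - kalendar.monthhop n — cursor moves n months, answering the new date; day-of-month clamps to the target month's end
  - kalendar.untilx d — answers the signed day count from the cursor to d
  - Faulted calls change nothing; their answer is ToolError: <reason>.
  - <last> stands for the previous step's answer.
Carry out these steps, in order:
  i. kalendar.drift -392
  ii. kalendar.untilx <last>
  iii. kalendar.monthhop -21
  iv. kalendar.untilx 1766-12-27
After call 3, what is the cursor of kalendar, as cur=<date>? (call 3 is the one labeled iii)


Answer: cur=1766-08-11

Derivation:
# 1. kalendar.drift(n=-392) => 1768-05-11
# 2. kalendar.untilx(d=<last>) => 0
# 3. kalendar.monthhop(n=-21) => 1766-08-11
# 4. kalendar.untilx(d=1766-12-27) => 138


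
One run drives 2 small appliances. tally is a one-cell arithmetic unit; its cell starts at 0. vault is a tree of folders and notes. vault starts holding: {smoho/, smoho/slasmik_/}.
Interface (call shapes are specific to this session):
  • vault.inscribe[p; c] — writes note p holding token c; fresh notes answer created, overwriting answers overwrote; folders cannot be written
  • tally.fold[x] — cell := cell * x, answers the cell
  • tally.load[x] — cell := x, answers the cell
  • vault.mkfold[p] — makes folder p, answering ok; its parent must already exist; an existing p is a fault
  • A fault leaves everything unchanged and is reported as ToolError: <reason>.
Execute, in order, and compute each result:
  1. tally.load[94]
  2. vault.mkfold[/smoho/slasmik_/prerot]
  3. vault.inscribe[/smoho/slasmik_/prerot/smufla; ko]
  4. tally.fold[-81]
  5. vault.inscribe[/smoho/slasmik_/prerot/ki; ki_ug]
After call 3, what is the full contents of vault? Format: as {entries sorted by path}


! tally.load(x='94') -> 94
! vault.mkfold(p='/smoho/slasmik_/prerot') -> ok
! vault.inscribe(p='/smoho/slasmik_/prerot/smufla', c='ko') -> created
! tally.fold(x='-81') -> -7614
! vault.inscribe(p='/smoho/slasmik_/prerot/ki', c='ki_ug') -> created

Answer: {smoho/, smoho/slasmik_/, smoho/slasmik_/prerot/, smoho/slasmik_/prerot/smufla=ko}


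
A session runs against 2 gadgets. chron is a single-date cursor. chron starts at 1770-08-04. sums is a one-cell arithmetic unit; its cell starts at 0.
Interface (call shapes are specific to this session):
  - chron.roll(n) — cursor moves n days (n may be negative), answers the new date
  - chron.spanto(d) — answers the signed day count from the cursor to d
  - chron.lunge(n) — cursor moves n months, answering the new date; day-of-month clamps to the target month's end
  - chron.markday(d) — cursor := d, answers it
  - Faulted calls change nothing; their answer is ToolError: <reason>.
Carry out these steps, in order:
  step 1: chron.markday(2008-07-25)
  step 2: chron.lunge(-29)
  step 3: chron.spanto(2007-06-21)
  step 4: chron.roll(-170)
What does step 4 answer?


Answer: 2005-09-08

Derivation:
I try chron.markday using 2008-07-25, → 2008-07-25.
I try chron.lunge using -29, and get 2006-02-25.
Now I run chron.spanto using 2007-06-21, — result: 481.
Next I call chron.roll using -170, yielding 2005-09-08.


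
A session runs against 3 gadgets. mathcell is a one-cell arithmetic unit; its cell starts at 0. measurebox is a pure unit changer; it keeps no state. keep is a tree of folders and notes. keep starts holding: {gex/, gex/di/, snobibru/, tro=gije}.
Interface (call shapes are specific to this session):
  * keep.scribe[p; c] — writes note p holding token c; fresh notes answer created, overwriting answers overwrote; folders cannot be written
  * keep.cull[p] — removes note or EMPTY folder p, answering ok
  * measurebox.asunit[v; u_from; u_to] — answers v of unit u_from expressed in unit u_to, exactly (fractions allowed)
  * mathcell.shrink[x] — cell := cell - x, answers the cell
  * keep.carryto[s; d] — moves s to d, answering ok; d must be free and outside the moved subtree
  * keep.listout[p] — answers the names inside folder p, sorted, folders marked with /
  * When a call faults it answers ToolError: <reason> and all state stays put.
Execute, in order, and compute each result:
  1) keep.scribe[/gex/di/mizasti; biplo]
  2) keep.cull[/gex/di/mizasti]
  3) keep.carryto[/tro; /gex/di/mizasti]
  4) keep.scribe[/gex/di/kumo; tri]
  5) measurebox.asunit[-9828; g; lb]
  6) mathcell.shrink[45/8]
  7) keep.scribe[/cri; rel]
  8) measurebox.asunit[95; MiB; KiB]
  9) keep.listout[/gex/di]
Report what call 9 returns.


;; 1. keep.scribe(p: /gex/di/mizasti, c: biplo) : created
;; 2. keep.cull(p: /gex/di/mizasti) : ok
;; 3. keep.carryto(s: /tro, d: /gex/di/mizasti) : ok
;; 4. keep.scribe(p: /gex/di/kumo, c: tri) : created
;; 5. measurebox.asunit(v: -9828, u_from: g, u_to: lb) : -140400000/6479891
;; 6. mathcell.shrink(x: 45/8) : -45/8
;; 7. keep.scribe(p: /cri, c: rel) : created
;; 8. measurebox.asunit(v: 95, u_from: MiB, u_to: KiB) : 97280
;; 9. keep.listout(p: /gex/di) : [kumo, mizasti]

Answer: [kumo, mizasti]


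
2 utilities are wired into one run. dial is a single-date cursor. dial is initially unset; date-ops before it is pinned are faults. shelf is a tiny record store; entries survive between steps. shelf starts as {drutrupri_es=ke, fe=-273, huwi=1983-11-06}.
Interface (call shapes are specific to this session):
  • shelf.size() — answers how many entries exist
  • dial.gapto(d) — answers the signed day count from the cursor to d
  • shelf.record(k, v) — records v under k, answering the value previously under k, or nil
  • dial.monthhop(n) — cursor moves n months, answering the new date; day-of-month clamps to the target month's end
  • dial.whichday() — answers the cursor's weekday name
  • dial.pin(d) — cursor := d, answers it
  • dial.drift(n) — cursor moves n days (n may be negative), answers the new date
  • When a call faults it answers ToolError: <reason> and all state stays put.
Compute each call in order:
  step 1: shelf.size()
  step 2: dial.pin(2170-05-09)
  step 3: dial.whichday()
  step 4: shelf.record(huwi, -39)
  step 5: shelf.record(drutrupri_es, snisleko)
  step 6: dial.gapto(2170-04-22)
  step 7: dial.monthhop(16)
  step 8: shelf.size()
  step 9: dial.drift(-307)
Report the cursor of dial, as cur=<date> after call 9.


Answer: cur=2170-11-06

Derivation:
> shelf.size
  3
> dial.pin d→2170-05-09
  2170-05-09
> dial.whichday
  Wednesday
> shelf.record k→huwi v→-39
  1983-11-06
> shelf.record k→drutrupri_es v→snisleko
  ke
> dial.gapto d→2170-04-22
  -17
> dial.monthhop n→16
  2171-09-09
> shelf.size
  3
> dial.drift n→-307
  2170-11-06


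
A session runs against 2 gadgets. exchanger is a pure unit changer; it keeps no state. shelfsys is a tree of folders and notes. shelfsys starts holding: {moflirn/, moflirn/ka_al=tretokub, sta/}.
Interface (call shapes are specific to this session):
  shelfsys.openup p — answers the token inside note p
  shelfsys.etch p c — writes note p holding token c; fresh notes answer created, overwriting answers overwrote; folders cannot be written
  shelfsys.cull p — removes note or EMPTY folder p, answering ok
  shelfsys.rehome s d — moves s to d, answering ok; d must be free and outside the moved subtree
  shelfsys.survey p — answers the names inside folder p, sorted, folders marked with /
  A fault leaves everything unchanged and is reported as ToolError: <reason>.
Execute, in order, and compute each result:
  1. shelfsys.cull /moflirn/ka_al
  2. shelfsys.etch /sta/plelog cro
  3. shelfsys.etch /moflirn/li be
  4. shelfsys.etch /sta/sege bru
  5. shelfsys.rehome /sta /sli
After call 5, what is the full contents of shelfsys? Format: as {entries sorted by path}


Then shelfsys.cull using p: /moflirn/ka_al, — result: ok.
I use shelfsys.etch using p: /sta/plelog, c: cro, yielding created.
Now I run shelfsys.etch using p: /moflirn/li, c: be, and get created.
Calling shelfsys.etch using p: /sta/sege, c: bru: created.
Now I run shelfsys.rehome using s: /sta, d: /sli, giving ok.

Answer: {moflirn/, moflirn/li=be, sli/, sli/plelog=cro, sli/sege=bru}


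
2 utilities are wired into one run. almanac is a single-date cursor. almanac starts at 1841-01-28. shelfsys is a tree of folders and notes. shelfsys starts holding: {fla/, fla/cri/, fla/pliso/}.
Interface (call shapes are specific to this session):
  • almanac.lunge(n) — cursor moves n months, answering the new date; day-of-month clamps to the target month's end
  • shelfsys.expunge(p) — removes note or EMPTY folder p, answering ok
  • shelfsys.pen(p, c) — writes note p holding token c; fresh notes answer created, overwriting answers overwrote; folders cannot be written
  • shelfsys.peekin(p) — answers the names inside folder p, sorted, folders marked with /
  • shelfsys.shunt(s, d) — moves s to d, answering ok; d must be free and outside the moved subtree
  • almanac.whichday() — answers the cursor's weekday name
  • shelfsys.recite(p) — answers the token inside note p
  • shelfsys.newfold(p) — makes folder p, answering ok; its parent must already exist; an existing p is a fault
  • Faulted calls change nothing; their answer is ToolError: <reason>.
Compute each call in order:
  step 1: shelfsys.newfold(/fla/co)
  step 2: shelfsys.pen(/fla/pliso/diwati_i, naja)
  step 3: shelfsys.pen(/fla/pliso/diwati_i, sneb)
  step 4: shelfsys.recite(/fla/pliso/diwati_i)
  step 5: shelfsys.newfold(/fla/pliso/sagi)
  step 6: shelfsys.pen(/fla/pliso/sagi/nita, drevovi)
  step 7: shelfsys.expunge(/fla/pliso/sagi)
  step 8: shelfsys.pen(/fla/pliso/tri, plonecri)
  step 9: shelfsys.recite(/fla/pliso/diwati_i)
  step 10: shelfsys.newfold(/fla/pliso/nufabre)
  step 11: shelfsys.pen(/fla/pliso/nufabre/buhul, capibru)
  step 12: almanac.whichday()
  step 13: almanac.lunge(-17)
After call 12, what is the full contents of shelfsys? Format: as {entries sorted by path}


Answer: {fla/, fla/co/, fla/cri/, fla/pliso/, fla/pliso/diwati_i=sneb, fla/pliso/nufabre/, fla/pliso/nufabre/buhul=capibru, fla/pliso/sagi/, fla/pliso/sagi/nita=drevovi, fla/pliso/tri=plonecri}

Derivation:
$ newfold p→/fla/co
[out] ok
$ pen p→/fla/pliso/diwati_i c→naja
[out] created
$ pen p→/fla/pliso/diwati_i c→sneb
[out] overwrote
$ recite p→/fla/pliso/diwati_i
[out] sneb
$ newfold p→/fla/pliso/sagi
[out] ok
$ pen p→/fla/pliso/sagi/nita c→drevovi
[out] created
$ expunge p→/fla/pliso/sagi
[out] ToolError: not empty
$ pen p→/fla/pliso/tri c→plonecri
[out] created
$ recite p→/fla/pliso/diwati_i
[out] sneb
$ newfold p→/fla/pliso/nufabre
[out] ok
$ pen p→/fla/pliso/nufabre/buhul c→capibru
[out] created
$ whichday
[out] Thursday
$ lunge n→-17
[out] 1839-08-28


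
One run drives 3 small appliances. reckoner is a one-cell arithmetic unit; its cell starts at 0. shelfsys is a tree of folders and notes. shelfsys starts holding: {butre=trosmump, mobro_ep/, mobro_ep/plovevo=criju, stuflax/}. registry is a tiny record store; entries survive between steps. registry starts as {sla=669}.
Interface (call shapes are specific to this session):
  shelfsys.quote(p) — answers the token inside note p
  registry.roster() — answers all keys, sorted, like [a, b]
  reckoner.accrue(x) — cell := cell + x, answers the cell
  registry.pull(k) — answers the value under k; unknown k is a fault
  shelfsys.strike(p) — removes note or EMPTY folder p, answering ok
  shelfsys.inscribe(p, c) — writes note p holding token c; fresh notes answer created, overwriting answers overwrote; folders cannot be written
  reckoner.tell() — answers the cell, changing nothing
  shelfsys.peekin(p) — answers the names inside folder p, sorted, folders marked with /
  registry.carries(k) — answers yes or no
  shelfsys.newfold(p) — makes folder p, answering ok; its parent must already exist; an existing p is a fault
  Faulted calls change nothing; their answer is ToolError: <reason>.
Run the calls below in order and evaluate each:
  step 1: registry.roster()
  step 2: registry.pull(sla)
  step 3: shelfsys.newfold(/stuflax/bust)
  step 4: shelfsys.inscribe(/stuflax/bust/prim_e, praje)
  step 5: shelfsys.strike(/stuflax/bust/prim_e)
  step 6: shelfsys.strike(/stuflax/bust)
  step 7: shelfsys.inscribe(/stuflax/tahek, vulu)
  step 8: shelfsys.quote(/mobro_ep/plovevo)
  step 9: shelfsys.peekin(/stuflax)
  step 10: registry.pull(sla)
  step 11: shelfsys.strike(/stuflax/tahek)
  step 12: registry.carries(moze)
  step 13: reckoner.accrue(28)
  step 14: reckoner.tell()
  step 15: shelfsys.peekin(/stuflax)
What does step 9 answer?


// registry.roster() : [sla]
// registry.pull(k→sla) : 669
// shelfsys.newfold(p→/stuflax/bust) : ok
// shelfsys.inscribe(p→/stuflax/bust/prim_e, c→praje) : created
// shelfsys.strike(p→/stuflax/bust/prim_e) : ok
// shelfsys.strike(p→/stuflax/bust) : ok
// shelfsys.inscribe(p→/stuflax/tahek, c→vulu) : created
// shelfsys.quote(p→/mobro_ep/plovevo) : criju
// shelfsys.peekin(p→/stuflax) : [tahek]
// registry.pull(k→sla) : 669
// shelfsys.strike(p→/stuflax/tahek) : ok
// registry.carries(k→moze) : no
// reckoner.accrue(x→28) : 28
// reckoner.tell() : 28
// shelfsys.peekin(p→/stuflax) : []

Answer: [tahek]


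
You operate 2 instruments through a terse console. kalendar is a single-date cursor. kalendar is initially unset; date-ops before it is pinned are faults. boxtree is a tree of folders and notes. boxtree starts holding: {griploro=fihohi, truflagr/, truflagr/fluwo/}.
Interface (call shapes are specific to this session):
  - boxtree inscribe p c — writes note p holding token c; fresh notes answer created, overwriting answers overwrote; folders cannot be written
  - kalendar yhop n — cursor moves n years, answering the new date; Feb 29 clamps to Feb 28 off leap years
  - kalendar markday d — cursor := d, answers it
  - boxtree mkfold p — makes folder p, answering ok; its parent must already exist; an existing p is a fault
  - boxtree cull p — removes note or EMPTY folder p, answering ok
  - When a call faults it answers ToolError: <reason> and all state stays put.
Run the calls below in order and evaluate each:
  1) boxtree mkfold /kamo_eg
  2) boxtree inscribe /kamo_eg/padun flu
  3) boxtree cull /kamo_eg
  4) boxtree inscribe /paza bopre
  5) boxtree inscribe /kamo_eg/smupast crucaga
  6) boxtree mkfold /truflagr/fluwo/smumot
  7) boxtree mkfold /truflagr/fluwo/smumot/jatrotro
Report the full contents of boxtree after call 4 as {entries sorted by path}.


Answer: {griploro=fihohi, kamo_eg/, kamo_eg/padun=flu, paza=bopre, truflagr/, truflagr/fluwo/}

Derivation:
-- 1. boxtree mkfold(p→/kamo_eg) : ok
-- 2. boxtree inscribe(p→/kamo_eg/padun, c→flu) : created
-- 3. boxtree cull(p→/kamo_eg) : ToolError: not empty
-- 4. boxtree inscribe(p→/paza, c→bopre) : created
-- 5. boxtree inscribe(p→/kamo_eg/smupast, c→crucaga) : created
-- 6. boxtree mkfold(p→/truflagr/fluwo/smumot) : ok
-- 7. boxtree mkfold(p→/truflagr/fluwo/smumot/jatrotro) : ok


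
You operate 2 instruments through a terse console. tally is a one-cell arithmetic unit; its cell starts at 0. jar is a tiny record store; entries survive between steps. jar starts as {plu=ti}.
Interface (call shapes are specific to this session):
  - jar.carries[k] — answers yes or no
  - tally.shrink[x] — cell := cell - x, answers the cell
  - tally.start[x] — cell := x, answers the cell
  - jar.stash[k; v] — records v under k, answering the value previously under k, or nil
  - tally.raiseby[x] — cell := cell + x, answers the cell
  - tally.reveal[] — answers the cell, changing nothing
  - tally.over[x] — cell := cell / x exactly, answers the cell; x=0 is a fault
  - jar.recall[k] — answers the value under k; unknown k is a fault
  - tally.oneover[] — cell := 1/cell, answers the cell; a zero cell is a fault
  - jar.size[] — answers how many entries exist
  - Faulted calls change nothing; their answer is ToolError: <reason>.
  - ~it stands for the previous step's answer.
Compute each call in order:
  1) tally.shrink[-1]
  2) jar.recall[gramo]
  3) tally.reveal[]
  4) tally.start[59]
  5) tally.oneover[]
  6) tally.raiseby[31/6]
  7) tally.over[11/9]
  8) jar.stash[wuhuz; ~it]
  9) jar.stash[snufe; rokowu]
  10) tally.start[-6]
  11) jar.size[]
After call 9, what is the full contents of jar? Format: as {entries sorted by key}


;; 1. tally.shrink(x='-1') -> 1
;; 2. jar.recall(k='gramo') -> ToolError: no such key gramo
;; 3. tally.reveal() -> 1
;; 4. tally.start(x='59') -> 59
;; 5. tally.oneover() -> 1/59
;; 6. tally.raiseby(x='31/6') -> 1835/354
;; 7. tally.over(x='11/9') -> 5505/1298
;; 8. jar.stash(k='wuhuz', v='~it') -> nil
;; 9. jar.stash(k='snufe', v='rokowu') -> nil
;; 10. tally.start(x='-6') -> -6
;; 11. jar.size() -> 3

Answer: {plu=ti, snufe=rokowu, wuhuz=5505/1298}


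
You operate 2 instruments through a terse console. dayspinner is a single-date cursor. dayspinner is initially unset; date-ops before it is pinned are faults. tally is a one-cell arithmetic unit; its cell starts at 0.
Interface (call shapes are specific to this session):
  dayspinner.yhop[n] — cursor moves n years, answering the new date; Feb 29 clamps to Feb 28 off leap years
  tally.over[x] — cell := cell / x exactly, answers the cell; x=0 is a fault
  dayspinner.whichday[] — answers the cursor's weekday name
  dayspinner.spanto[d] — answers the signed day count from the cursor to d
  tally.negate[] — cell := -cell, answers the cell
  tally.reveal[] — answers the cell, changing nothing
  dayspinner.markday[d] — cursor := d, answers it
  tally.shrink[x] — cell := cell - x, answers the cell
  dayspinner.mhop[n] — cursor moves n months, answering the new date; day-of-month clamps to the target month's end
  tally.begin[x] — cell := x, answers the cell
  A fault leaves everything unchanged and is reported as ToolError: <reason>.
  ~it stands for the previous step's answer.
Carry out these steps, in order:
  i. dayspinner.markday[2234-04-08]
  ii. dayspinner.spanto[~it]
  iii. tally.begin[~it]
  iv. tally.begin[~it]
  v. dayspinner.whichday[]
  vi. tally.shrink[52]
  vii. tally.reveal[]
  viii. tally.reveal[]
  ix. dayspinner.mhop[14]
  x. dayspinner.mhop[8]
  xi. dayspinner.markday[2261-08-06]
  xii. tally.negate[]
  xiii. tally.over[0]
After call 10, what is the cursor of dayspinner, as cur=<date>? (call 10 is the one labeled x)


Answer: cur=2236-02-08

Derivation:
-> dayspinner.markday(d→2234-04-08)
<- 2234-04-08
-> dayspinner.spanto(d→~it)
<- 0
-> tally.begin(x→~it)
<- 0
-> tally.begin(x→~it)
<- 0
-> dayspinner.whichday()
<- Tuesday
-> tally.shrink(x→52)
<- -52
-> tally.reveal()
<- -52
-> tally.reveal()
<- -52
-> dayspinner.mhop(n→14)
<- 2235-06-08
-> dayspinner.mhop(n→8)
<- 2236-02-08
-> dayspinner.markday(d→2261-08-06)
<- 2261-08-06
-> tally.negate()
<- 52
-> tally.over(x→0)
<- ToolError: division by zero


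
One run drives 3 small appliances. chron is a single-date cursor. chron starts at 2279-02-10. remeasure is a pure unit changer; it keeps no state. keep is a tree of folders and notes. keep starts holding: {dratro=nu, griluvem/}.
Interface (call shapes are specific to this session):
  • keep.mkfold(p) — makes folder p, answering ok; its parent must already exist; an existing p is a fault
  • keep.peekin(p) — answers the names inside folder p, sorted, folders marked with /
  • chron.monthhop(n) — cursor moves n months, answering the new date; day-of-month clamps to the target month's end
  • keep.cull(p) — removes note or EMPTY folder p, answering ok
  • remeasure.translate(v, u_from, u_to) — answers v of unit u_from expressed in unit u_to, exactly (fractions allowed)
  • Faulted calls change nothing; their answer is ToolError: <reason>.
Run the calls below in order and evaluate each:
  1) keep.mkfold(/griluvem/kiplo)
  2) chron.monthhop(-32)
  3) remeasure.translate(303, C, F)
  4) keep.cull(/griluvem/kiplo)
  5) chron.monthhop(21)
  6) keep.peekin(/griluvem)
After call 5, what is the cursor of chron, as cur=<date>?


% keep.mkfold p: /griluvem/kiplo
:: ok
% chron.monthhop n: -32
:: 2276-06-10
% remeasure.translate v: 303 u_from: C u_to: F
:: 2887/5
% keep.cull p: /griluvem/kiplo
:: ok
% chron.monthhop n: 21
:: 2278-03-10
% keep.peekin p: /griluvem
:: []

Answer: cur=2278-03-10


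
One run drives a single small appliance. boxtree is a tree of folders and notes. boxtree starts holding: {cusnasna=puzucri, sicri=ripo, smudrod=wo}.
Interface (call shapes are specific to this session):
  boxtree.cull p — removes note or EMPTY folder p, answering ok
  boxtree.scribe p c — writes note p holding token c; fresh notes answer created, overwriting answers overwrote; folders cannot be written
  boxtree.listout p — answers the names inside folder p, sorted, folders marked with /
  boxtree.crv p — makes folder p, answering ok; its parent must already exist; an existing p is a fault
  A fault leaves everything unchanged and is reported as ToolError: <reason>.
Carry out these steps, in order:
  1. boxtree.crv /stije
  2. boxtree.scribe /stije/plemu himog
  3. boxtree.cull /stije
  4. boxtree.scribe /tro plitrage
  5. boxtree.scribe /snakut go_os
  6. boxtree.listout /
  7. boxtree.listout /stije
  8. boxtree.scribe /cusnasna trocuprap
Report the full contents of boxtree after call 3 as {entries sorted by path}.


Answer: {cusnasna=puzucri, sicri=ripo, smudrod=wo, stije/, stije/plemu=himog}

Derivation:
[in] boxtree.crv p: /stije
[out] ok
[in] boxtree.scribe p: /stije/plemu c: himog
[out] created
[in] boxtree.cull p: /stije
[out] ToolError: not empty
[in] boxtree.scribe p: /tro c: plitrage
[out] created
[in] boxtree.scribe p: /snakut c: go_os
[out] created
[in] boxtree.listout p: /
[out] [cusnasna, sicri, smudrod, snakut, stije/, tro]
[in] boxtree.listout p: /stije
[out] [plemu]
[in] boxtree.scribe p: /cusnasna c: trocuprap
[out] overwrote


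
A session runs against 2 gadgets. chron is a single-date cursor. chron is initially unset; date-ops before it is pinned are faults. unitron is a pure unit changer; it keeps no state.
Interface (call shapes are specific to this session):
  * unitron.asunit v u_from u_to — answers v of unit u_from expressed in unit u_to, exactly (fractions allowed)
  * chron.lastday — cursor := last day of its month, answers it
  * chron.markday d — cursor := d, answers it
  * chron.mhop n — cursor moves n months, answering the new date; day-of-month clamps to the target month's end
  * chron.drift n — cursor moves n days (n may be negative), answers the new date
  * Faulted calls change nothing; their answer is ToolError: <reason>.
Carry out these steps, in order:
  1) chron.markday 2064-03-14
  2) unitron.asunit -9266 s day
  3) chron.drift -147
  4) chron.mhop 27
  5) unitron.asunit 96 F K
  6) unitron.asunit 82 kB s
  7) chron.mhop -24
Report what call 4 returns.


Answer: 2066-01-19

Derivation:
~$ chron.markday 2064-03-14
  2064-03-14
~$ unitron.asunit -9266 s day
  -4633/43200
~$ chron.drift -147
  2063-10-19
~$ chron.mhop 27
  2066-01-19
~$ unitron.asunit 96 F K
  55567/180
~$ unitron.asunit 82 kB s
  ToolError: incompatible units
~$ chron.mhop -24
  2064-01-19


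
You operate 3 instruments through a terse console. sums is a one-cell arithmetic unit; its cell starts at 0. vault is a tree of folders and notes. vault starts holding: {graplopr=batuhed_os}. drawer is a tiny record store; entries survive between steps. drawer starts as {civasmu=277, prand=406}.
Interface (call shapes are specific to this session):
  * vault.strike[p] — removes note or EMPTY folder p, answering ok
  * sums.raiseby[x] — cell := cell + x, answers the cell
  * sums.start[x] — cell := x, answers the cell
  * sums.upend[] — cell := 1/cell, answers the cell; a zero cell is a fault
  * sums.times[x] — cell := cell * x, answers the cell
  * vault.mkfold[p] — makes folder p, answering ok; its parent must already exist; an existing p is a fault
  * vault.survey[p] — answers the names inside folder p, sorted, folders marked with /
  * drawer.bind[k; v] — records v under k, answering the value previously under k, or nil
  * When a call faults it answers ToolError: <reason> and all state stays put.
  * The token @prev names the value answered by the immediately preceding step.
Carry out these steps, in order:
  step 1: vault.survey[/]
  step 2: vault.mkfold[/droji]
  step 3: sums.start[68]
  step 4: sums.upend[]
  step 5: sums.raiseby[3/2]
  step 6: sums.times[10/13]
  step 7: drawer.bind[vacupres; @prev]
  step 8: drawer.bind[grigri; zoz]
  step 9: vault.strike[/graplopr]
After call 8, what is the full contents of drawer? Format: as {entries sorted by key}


-- vault.survey(/) -> [graplopr]
-- vault.mkfold(/droji) -> ok
-- sums.start(68) -> 68
-- sums.upend() -> 1/68
-- sums.raiseby(3/2) -> 103/68
-- sums.times(10/13) -> 515/442
-- drawer.bind(vacupres, @prev) -> nil
-- drawer.bind(grigri, zoz) -> nil
-- vault.strike(/graplopr) -> ok

Answer: {civasmu=277, grigri=zoz, prand=406, vacupres=515/442}


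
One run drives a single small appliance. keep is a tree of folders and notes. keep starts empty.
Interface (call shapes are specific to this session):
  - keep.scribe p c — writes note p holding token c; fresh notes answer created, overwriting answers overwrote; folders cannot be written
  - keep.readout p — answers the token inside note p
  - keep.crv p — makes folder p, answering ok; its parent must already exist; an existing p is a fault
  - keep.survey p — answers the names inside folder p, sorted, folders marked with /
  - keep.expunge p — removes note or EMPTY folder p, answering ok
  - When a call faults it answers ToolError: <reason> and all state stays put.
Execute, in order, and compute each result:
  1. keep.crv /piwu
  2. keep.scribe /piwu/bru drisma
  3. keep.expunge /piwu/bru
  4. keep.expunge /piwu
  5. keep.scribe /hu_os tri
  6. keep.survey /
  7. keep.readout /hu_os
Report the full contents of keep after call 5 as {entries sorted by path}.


Do: crv[p: /piwu]
See: ok
Do: scribe[p: /piwu/bru; c: drisma]
See: created
Do: expunge[p: /piwu/bru]
See: ok
Do: expunge[p: /piwu]
See: ok
Do: scribe[p: /hu_os; c: tri]
See: created
Do: survey[p: /]
See: [hu_os]
Do: readout[p: /hu_os]
See: tri

Answer: {hu_os=tri}


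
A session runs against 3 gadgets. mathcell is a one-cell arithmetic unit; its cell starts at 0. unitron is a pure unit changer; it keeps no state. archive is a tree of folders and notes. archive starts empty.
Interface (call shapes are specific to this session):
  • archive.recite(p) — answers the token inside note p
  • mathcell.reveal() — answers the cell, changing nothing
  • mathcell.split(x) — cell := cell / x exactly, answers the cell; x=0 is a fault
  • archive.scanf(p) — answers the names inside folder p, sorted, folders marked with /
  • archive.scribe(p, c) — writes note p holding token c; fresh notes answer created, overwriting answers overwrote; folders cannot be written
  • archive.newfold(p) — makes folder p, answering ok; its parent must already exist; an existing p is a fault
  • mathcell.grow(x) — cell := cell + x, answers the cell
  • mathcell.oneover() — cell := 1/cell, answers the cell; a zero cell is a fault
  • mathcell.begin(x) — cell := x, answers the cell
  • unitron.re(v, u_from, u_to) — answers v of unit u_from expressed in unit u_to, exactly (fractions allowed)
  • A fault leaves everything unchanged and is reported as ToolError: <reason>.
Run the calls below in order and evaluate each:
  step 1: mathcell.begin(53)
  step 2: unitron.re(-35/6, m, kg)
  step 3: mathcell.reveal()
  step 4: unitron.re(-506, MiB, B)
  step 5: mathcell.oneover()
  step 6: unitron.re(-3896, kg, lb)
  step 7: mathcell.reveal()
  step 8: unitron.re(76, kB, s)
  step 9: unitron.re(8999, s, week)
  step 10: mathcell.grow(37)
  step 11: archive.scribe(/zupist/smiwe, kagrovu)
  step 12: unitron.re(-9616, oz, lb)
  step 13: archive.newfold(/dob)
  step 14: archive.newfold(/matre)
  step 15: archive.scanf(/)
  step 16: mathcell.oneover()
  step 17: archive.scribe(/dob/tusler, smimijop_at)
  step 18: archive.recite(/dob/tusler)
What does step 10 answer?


I invoke begin using x: 53, → 53.
Now I run re using v: -35/6, u_from: m, u_to: kg, and see ToolError: incompatible units.
Invoking reveal(): 53.
Now I run re using v: -506, u_from: MiB, u_to: B, — result: -530579456.
Now I run oneover, which returns 1/53.
Calling re using v: -3896, u_from: kg, u_to: lb, and see -389600000000/45359237.
Using reveal(), which returns 1/53.
I try re using v: 76, u_from: kB, u_to: s, which returns ToolError: incompatible units.
I run re using v: 8999, u_from: s, u_to: week, and observe 8999/604800.
I try grow using x: 37, yielding 1962/53.
I call scribe using p: /zupist/smiwe, c: kagrovu, → ToolError: no parent.
Then re using v: -9616, u_from: oz, u_to: lb: -601.
I call newfold using p: /dob, giving ok.
I call newfold using p: /matre, and see ok.
I run scanf using p: /: [dob/, matre/].
I run oneover(): 53/1962.
I try scribe using p: /dob/tusler, c: smimijop_at, → created.
I run recite using p: /dob/tusler, and get smimijop_at.

Answer: 1962/53
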